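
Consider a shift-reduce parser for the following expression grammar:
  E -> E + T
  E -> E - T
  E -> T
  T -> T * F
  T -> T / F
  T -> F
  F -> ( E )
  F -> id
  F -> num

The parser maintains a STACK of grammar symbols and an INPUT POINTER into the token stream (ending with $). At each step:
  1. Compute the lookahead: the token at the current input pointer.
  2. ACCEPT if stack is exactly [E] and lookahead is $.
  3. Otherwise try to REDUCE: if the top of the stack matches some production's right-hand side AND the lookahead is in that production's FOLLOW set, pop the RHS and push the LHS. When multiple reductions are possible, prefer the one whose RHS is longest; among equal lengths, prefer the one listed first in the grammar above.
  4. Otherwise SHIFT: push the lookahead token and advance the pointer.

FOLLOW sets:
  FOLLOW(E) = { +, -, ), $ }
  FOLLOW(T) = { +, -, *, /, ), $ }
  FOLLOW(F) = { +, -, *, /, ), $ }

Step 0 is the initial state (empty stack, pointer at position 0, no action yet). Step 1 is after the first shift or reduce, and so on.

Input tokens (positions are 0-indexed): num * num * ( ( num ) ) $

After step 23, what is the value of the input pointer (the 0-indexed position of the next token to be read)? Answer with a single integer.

Step 1: shift num. Stack=[num] ptr=1 lookahead=* remaining=[* num * ( ( num ) ) $]
Step 2: reduce F->num. Stack=[F] ptr=1 lookahead=* remaining=[* num * ( ( num ) ) $]
Step 3: reduce T->F. Stack=[T] ptr=1 lookahead=* remaining=[* num * ( ( num ) ) $]
Step 4: shift *. Stack=[T *] ptr=2 lookahead=num remaining=[num * ( ( num ) ) $]
Step 5: shift num. Stack=[T * num] ptr=3 lookahead=* remaining=[* ( ( num ) ) $]
Step 6: reduce F->num. Stack=[T * F] ptr=3 lookahead=* remaining=[* ( ( num ) ) $]
Step 7: reduce T->T * F. Stack=[T] ptr=3 lookahead=* remaining=[* ( ( num ) ) $]
Step 8: shift *. Stack=[T *] ptr=4 lookahead=( remaining=[( ( num ) ) $]
Step 9: shift (. Stack=[T * (] ptr=5 lookahead=( remaining=[( num ) ) $]
Step 10: shift (. Stack=[T * ( (] ptr=6 lookahead=num remaining=[num ) ) $]
Step 11: shift num. Stack=[T * ( ( num] ptr=7 lookahead=) remaining=[) ) $]
Step 12: reduce F->num. Stack=[T * ( ( F] ptr=7 lookahead=) remaining=[) ) $]
Step 13: reduce T->F. Stack=[T * ( ( T] ptr=7 lookahead=) remaining=[) ) $]
Step 14: reduce E->T. Stack=[T * ( ( E] ptr=7 lookahead=) remaining=[) ) $]
Step 15: shift ). Stack=[T * ( ( E )] ptr=8 lookahead=) remaining=[) $]
Step 16: reduce F->( E ). Stack=[T * ( F] ptr=8 lookahead=) remaining=[) $]
Step 17: reduce T->F. Stack=[T * ( T] ptr=8 lookahead=) remaining=[) $]
Step 18: reduce E->T. Stack=[T * ( E] ptr=8 lookahead=) remaining=[) $]
Step 19: shift ). Stack=[T * ( E )] ptr=9 lookahead=$ remaining=[$]
Step 20: reduce F->( E ). Stack=[T * F] ptr=9 lookahead=$ remaining=[$]
Step 21: reduce T->T * F. Stack=[T] ptr=9 lookahead=$ remaining=[$]
Step 22: reduce E->T. Stack=[E] ptr=9 lookahead=$ remaining=[$]
Step 23: accept. Stack=[E] ptr=9 lookahead=$ remaining=[$]

Answer: 9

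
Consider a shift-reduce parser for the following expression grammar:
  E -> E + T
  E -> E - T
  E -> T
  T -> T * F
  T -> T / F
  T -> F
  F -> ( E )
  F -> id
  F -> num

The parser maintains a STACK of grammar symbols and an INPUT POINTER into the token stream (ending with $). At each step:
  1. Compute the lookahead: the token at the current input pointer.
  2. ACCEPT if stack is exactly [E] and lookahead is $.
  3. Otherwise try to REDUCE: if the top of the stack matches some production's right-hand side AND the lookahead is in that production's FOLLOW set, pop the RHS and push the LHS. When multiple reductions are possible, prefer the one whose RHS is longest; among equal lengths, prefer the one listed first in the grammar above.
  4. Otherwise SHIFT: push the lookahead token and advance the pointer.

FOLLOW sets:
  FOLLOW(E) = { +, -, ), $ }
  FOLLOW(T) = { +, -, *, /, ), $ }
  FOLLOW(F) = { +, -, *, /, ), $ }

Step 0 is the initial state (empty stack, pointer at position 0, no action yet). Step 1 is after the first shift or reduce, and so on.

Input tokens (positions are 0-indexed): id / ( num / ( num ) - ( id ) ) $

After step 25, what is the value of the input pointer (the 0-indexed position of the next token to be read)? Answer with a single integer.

Step 1: shift id. Stack=[id] ptr=1 lookahead=/ remaining=[/ ( num / ( num ) - ( id ) ) $]
Step 2: reduce F->id. Stack=[F] ptr=1 lookahead=/ remaining=[/ ( num / ( num ) - ( id ) ) $]
Step 3: reduce T->F. Stack=[T] ptr=1 lookahead=/ remaining=[/ ( num / ( num ) - ( id ) ) $]
Step 4: shift /. Stack=[T /] ptr=2 lookahead=( remaining=[( num / ( num ) - ( id ) ) $]
Step 5: shift (. Stack=[T / (] ptr=3 lookahead=num remaining=[num / ( num ) - ( id ) ) $]
Step 6: shift num. Stack=[T / ( num] ptr=4 lookahead=/ remaining=[/ ( num ) - ( id ) ) $]
Step 7: reduce F->num. Stack=[T / ( F] ptr=4 lookahead=/ remaining=[/ ( num ) - ( id ) ) $]
Step 8: reduce T->F. Stack=[T / ( T] ptr=4 lookahead=/ remaining=[/ ( num ) - ( id ) ) $]
Step 9: shift /. Stack=[T / ( T /] ptr=5 lookahead=( remaining=[( num ) - ( id ) ) $]
Step 10: shift (. Stack=[T / ( T / (] ptr=6 lookahead=num remaining=[num ) - ( id ) ) $]
Step 11: shift num. Stack=[T / ( T / ( num] ptr=7 lookahead=) remaining=[) - ( id ) ) $]
Step 12: reduce F->num. Stack=[T / ( T / ( F] ptr=7 lookahead=) remaining=[) - ( id ) ) $]
Step 13: reduce T->F. Stack=[T / ( T / ( T] ptr=7 lookahead=) remaining=[) - ( id ) ) $]
Step 14: reduce E->T. Stack=[T / ( T / ( E] ptr=7 lookahead=) remaining=[) - ( id ) ) $]
Step 15: shift ). Stack=[T / ( T / ( E )] ptr=8 lookahead=- remaining=[- ( id ) ) $]
Step 16: reduce F->( E ). Stack=[T / ( T / F] ptr=8 lookahead=- remaining=[- ( id ) ) $]
Step 17: reduce T->T / F. Stack=[T / ( T] ptr=8 lookahead=- remaining=[- ( id ) ) $]
Step 18: reduce E->T. Stack=[T / ( E] ptr=8 lookahead=- remaining=[- ( id ) ) $]
Step 19: shift -. Stack=[T / ( E -] ptr=9 lookahead=( remaining=[( id ) ) $]
Step 20: shift (. Stack=[T / ( E - (] ptr=10 lookahead=id remaining=[id ) ) $]
Step 21: shift id. Stack=[T / ( E - ( id] ptr=11 lookahead=) remaining=[) ) $]
Step 22: reduce F->id. Stack=[T / ( E - ( F] ptr=11 lookahead=) remaining=[) ) $]
Step 23: reduce T->F. Stack=[T / ( E - ( T] ptr=11 lookahead=) remaining=[) ) $]
Step 24: reduce E->T. Stack=[T / ( E - ( E] ptr=11 lookahead=) remaining=[) ) $]
Step 25: shift ). Stack=[T / ( E - ( E )] ptr=12 lookahead=) remaining=[) $]

Answer: 12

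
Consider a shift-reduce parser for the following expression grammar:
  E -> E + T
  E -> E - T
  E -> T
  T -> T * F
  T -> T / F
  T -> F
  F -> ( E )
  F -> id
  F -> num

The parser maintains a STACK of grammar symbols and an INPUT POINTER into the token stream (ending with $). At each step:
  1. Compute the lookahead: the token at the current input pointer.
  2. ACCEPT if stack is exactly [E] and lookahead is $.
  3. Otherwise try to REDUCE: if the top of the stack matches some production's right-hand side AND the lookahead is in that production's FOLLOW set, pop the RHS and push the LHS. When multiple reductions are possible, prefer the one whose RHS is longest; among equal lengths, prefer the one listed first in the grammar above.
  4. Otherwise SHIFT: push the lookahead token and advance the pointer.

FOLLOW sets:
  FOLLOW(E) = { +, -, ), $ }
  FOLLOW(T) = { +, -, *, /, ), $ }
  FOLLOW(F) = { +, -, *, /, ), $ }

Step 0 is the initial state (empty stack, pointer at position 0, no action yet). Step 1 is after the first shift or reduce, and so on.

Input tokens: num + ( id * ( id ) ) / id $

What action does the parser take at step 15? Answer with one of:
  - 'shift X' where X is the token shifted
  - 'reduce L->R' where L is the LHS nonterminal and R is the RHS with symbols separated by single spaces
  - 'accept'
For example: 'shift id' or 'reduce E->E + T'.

Answer: reduce E->T

Derivation:
Step 1: shift num. Stack=[num] ptr=1 lookahead=+ remaining=[+ ( id * ( id ) ) / id $]
Step 2: reduce F->num. Stack=[F] ptr=1 lookahead=+ remaining=[+ ( id * ( id ) ) / id $]
Step 3: reduce T->F. Stack=[T] ptr=1 lookahead=+ remaining=[+ ( id * ( id ) ) / id $]
Step 4: reduce E->T. Stack=[E] ptr=1 lookahead=+ remaining=[+ ( id * ( id ) ) / id $]
Step 5: shift +. Stack=[E +] ptr=2 lookahead=( remaining=[( id * ( id ) ) / id $]
Step 6: shift (. Stack=[E + (] ptr=3 lookahead=id remaining=[id * ( id ) ) / id $]
Step 7: shift id. Stack=[E + ( id] ptr=4 lookahead=* remaining=[* ( id ) ) / id $]
Step 8: reduce F->id. Stack=[E + ( F] ptr=4 lookahead=* remaining=[* ( id ) ) / id $]
Step 9: reduce T->F. Stack=[E + ( T] ptr=4 lookahead=* remaining=[* ( id ) ) / id $]
Step 10: shift *. Stack=[E + ( T *] ptr=5 lookahead=( remaining=[( id ) ) / id $]
Step 11: shift (. Stack=[E + ( T * (] ptr=6 lookahead=id remaining=[id ) ) / id $]
Step 12: shift id. Stack=[E + ( T * ( id] ptr=7 lookahead=) remaining=[) ) / id $]
Step 13: reduce F->id. Stack=[E + ( T * ( F] ptr=7 lookahead=) remaining=[) ) / id $]
Step 14: reduce T->F. Stack=[E + ( T * ( T] ptr=7 lookahead=) remaining=[) ) / id $]
Step 15: reduce E->T. Stack=[E + ( T * ( E] ptr=7 lookahead=) remaining=[) ) / id $]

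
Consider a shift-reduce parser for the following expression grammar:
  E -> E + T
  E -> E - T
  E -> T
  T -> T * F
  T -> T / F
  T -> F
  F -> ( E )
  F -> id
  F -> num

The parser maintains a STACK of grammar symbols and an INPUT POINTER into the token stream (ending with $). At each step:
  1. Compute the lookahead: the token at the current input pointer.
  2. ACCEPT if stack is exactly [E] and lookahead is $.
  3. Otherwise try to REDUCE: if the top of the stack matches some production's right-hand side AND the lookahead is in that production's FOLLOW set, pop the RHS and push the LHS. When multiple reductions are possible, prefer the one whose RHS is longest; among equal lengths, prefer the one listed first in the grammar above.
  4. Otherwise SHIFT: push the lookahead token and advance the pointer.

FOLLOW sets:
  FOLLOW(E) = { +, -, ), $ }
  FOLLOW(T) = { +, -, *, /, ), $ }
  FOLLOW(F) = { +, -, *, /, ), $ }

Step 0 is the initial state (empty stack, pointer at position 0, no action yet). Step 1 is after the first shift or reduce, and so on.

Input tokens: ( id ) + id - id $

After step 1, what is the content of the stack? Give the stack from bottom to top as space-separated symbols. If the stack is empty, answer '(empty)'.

Step 1: shift (. Stack=[(] ptr=1 lookahead=id remaining=[id ) + id - id $]

Answer: (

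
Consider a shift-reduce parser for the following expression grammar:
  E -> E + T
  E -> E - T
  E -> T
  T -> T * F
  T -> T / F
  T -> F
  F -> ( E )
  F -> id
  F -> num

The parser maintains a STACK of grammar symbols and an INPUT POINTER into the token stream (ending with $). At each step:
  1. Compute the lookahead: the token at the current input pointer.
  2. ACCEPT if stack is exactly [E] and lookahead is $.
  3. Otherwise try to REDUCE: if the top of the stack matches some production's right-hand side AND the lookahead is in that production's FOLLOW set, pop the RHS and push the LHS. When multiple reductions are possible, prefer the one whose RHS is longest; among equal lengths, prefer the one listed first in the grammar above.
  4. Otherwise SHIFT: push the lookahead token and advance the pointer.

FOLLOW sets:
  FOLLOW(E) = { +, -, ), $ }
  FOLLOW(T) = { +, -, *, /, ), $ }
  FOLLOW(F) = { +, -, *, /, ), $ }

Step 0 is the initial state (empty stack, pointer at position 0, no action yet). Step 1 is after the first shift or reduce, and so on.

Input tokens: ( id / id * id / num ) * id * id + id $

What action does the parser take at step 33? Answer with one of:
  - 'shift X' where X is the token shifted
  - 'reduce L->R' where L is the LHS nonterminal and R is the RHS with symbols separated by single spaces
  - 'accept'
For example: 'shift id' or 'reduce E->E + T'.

Step 1: shift (. Stack=[(] ptr=1 lookahead=id remaining=[id / id * id / num ) * id * id + id $]
Step 2: shift id. Stack=[( id] ptr=2 lookahead=/ remaining=[/ id * id / num ) * id * id + id $]
Step 3: reduce F->id. Stack=[( F] ptr=2 lookahead=/ remaining=[/ id * id / num ) * id * id + id $]
Step 4: reduce T->F. Stack=[( T] ptr=2 lookahead=/ remaining=[/ id * id / num ) * id * id + id $]
Step 5: shift /. Stack=[( T /] ptr=3 lookahead=id remaining=[id * id / num ) * id * id + id $]
Step 6: shift id. Stack=[( T / id] ptr=4 lookahead=* remaining=[* id / num ) * id * id + id $]
Step 7: reduce F->id. Stack=[( T / F] ptr=4 lookahead=* remaining=[* id / num ) * id * id + id $]
Step 8: reduce T->T / F. Stack=[( T] ptr=4 lookahead=* remaining=[* id / num ) * id * id + id $]
Step 9: shift *. Stack=[( T *] ptr=5 lookahead=id remaining=[id / num ) * id * id + id $]
Step 10: shift id. Stack=[( T * id] ptr=6 lookahead=/ remaining=[/ num ) * id * id + id $]
Step 11: reduce F->id. Stack=[( T * F] ptr=6 lookahead=/ remaining=[/ num ) * id * id + id $]
Step 12: reduce T->T * F. Stack=[( T] ptr=6 lookahead=/ remaining=[/ num ) * id * id + id $]
Step 13: shift /. Stack=[( T /] ptr=7 lookahead=num remaining=[num ) * id * id + id $]
Step 14: shift num. Stack=[( T / num] ptr=8 lookahead=) remaining=[) * id * id + id $]
Step 15: reduce F->num. Stack=[( T / F] ptr=8 lookahead=) remaining=[) * id * id + id $]
Step 16: reduce T->T / F. Stack=[( T] ptr=8 lookahead=) remaining=[) * id * id + id $]
Step 17: reduce E->T. Stack=[( E] ptr=8 lookahead=) remaining=[) * id * id + id $]
Step 18: shift ). Stack=[( E )] ptr=9 lookahead=* remaining=[* id * id + id $]
Step 19: reduce F->( E ). Stack=[F] ptr=9 lookahead=* remaining=[* id * id + id $]
Step 20: reduce T->F. Stack=[T] ptr=9 lookahead=* remaining=[* id * id + id $]
Step 21: shift *. Stack=[T *] ptr=10 lookahead=id remaining=[id * id + id $]
Step 22: shift id. Stack=[T * id] ptr=11 lookahead=* remaining=[* id + id $]
Step 23: reduce F->id. Stack=[T * F] ptr=11 lookahead=* remaining=[* id + id $]
Step 24: reduce T->T * F. Stack=[T] ptr=11 lookahead=* remaining=[* id + id $]
Step 25: shift *. Stack=[T *] ptr=12 lookahead=id remaining=[id + id $]
Step 26: shift id. Stack=[T * id] ptr=13 lookahead=+ remaining=[+ id $]
Step 27: reduce F->id. Stack=[T * F] ptr=13 lookahead=+ remaining=[+ id $]
Step 28: reduce T->T * F. Stack=[T] ptr=13 lookahead=+ remaining=[+ id $]
Step 29: reduce E->T. Stack=[E] ptr=13 lookahead=+ remaining=[+ id $]
Step 30: shift +. Stack=[E +] ptr=14 lookahead=id remaining=[id $]
Step 31: shift id. Stack=[E + id] ptr=15 lookahead=$ remaining=[$]
Step 32: reduce F->id. Stack=[E + F] ptr=15 lookahead=$ remaining=[$]
Step 33: reduce T->F. Stack=[E + T] ptr=15 lookahead=$ remaining=[$]

Answer: reduce T->F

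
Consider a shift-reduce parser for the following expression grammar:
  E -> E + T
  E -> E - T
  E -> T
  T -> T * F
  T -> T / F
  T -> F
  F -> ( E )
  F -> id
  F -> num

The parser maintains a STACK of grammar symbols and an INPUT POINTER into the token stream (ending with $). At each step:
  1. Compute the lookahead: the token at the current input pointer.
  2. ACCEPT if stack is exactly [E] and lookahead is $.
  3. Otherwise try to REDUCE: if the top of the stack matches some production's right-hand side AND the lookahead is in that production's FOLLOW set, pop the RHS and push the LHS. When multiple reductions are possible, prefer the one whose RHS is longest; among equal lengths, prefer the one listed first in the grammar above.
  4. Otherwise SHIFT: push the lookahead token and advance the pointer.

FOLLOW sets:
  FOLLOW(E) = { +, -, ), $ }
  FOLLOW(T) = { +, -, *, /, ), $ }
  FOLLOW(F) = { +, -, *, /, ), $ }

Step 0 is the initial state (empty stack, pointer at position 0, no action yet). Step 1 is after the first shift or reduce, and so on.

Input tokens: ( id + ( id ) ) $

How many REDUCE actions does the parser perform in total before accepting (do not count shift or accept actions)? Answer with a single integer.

Step 1: shift (. Stack=[(] ptr=1 lookahead=id remaining=[id + ( id ) ) $]
Step 2: shift id. Stack=[( id] ptr=2 lookahead=+ remaining=[+ ( id ) ) $]
Step 3: reduce F->id. Stack=[( F] ptr=2 lookahead=+ remaining=[+ ( id ) ) $]
Step 4: reduce T->F. Stack=[( T] ptr=2 lookahead=+ remaining=[+ ( id ) ) $]
Step 5: reduce E->T. Stack=[( E] ptr=2 lookahead=+ remaining=[+ ( id ) ) $]
Step 6: shift +. Stack=[( E +] ptr=3 lookahead=( remaining=[( id ) ) $]
Step 7: shift (. Stack=[( E + (] ptr=4 lookahead=id remaining=[id ) ) $]
Step 8: shift id. Stack=[( E + ( id] ptr=5 lookahead=) remaining=[) ) $]
Step 9: reduce F->id. Stack=[( E + ( F] ptr=5 lookahead=) remaining=[) ) $]
Step 10: reduce T->F. Stack=[( E + ( T] ptr=5 lookahead=) remaining=[) ) $]
Step 11: reduce E->T. Stack=[( E + ( E] ptr=5 lookahead=) remaining=[) ) $]
Step 12: shift ). Stack=[( E + ( E )] ptr=6 lookahead=) remaining=[) $]
Step 13: reduce F->( E ). Stack=[( E + F] ptr=6 lookahead=) remaining=[) $]
Step 14: reduce T->F. Stack=[( E + T] ptr=6 lookahead=) remaining=[) $]
Step 15: reduce E->E + T. Stack=[( E] ptr=6 lookahead=) remaining=[) $]
Step 16: shift ). Stack=[( E )] ptr=7 lookahead=$ remaining=[$]
Step 17: reduce F->( E ). Stack=[F] ptr=7 lookahead=$ remaining=[$]
Step 18: reduce T->F. Stack=[T] ptr=7 lookahead=$ remaining=[$]
Step 19: reduce E->T. Stack=[E] ptr=7 lookahead=$ remaining=[$]
Step 20: accept. Stack=[E] ptr=7 lookahead=$ remaining=[$]

Answer: 12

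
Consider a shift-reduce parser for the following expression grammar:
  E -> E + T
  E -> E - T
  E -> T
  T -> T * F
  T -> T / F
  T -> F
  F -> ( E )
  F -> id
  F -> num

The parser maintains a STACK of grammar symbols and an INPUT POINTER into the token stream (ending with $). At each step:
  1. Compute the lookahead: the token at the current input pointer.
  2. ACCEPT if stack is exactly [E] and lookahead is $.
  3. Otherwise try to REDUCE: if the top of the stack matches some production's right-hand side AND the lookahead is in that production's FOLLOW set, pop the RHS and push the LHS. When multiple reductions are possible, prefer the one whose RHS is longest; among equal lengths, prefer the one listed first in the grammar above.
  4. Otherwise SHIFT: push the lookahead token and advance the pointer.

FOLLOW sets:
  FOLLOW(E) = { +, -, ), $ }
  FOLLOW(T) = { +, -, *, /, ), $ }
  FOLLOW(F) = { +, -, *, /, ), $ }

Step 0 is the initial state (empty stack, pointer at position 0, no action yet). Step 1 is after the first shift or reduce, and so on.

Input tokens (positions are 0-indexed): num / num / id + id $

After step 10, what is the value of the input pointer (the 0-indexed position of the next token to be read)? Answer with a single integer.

Step 1: shift num. Stack=[num] ptr=1 lookahead=/ remaining=[/ num / id + id $]
Step 2: reduce F->num. Stack=[F] ptr=1 lookahead=/ remaining=[/ num / id + id $]
Step 3: reduce T->F. Stack=[T] ptr=1 lookahead=/ remaining=[/ num / id + id $]
Step 4: shift /. Stack=[T /] ptr=2 lookahead=num remaining=[num / id + id $]
Step 5: shift num. Stack=[T / num] ptr=3 lookahead=/ remaining=[/ id + id $]
Step 6: reduce F->num. Stack=[T / F] ptr=3 lookahead=/ remaining=[/ id + id $]
Step 7: reduce T->T / F. Stack=[T] ptr=3 lookahead=/ remaining=[/ id + id $]
Step 8: shift /. Stack=[T /] ptr=4 lookahead=id remaining=[id + id $]
Step 9: shift id. Stack=[T / id] ptr=5 lookahead=+ remaining=[+ id $]
Step 10: reduce F->id. Stack=[T / F] ptr=5 lookahead=+ remaining=[+ id $]

Answer: 5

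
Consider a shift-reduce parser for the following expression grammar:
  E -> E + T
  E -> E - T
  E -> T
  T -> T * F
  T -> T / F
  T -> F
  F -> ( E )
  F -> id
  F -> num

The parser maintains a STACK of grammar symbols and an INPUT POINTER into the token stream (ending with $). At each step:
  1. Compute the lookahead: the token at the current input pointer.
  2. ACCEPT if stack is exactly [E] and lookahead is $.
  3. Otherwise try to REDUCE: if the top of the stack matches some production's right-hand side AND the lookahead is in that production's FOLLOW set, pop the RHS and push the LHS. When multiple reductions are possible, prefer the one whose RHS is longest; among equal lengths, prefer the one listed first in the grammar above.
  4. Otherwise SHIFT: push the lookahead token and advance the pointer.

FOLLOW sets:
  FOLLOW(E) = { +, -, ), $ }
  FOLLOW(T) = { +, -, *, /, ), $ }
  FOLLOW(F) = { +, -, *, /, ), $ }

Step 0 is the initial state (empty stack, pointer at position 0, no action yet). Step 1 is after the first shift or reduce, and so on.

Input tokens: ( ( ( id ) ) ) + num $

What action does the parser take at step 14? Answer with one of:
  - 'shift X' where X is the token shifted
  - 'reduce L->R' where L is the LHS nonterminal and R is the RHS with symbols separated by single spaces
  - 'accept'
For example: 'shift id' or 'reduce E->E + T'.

Answer: reduce T->F

Derivation:
Step 1: shift (. Stack=[(] ptr=1 lookahead=( remaining=[( ( id ) ) ) + num $]
Step 2: shift (. Stack=[( (] ptr=2 lookahead=( remaining=[( id ) ) ) + num $]
Step 3: shift (. Stack=[( ( (] ptr=3 lookahead=id remaining=[id ) ) ) + num $]
Step 4: shift id. Stack=[( ( ( id] ptr=4 lookahead=) remaining=[) ) ) + num $]
Step 5: reduce F->id. Stack=[( ( ( F] ptr=4 lookahead=) remaining=[) ) ) + num $]
Step 6: reduce T->F. Stack=[( ( ( T] ptr=4 lookahead=) remaining=[) ) ) + num $]
Step 7: reduce E->T. Stack=[( ( ( E] ptr=4 lookahead=) remaining=[) ) ) + num $]
Step 8: shift ). Stack=[( ( ( E )] ptr=5 lookahead=) remaining=[) ) + num $]
Step 9: reduce F->( E ). Stack=[( ( F] ptr=5 lookahead=) remaining=[) ) + num $]
Step 10: reduce T->F. Stack=[( ( T] ptr=5 lookahead=) remaining=[) ) + num $]
Step 11: reduce E->T. Stack=[( ( E] ptr=5 lookahead=) remaining=[) ) + num $]
Step 12: shift ). Stack=[( ( E )] ptr=6 lookahead=) remaining=[) + num $]
Step 13: reduce F->( E ). Stack=[( F] ptr=6 lookahead=) remaining=[) + num $]
Step 14: reduce T->F. Stack=[( T] ptr=6 lookahead=) remaining=[) + num $]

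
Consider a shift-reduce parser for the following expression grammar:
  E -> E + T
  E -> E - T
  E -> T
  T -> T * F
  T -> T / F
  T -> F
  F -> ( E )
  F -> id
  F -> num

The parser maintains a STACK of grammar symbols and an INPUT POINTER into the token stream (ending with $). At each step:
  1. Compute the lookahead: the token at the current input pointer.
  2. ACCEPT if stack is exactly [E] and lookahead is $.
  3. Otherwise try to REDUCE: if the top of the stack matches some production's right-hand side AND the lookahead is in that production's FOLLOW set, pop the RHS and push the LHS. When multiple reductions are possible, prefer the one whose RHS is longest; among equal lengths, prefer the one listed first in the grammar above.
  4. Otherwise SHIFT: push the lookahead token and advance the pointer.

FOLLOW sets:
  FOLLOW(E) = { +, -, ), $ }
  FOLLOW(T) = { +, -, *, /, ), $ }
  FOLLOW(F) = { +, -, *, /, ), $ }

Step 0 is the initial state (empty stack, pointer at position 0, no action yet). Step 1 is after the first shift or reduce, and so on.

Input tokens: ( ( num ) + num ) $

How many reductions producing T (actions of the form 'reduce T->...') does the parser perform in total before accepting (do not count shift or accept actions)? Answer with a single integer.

Answer: 4

Derivation:
Step 1: shift (. Stack=[(] ptr=1 lookahead=( remaining=[( num ) + num ) $]
Step 2: shift (. Stack=[( (] ptr=2 lookahead=num remaining=[num ) + num ) $]
Step 3: shift num. Stack=[( ( num] ptr=3 lookahead=) remaining=[) + num ) $]
Step 4: reduce F->num. Stack=[( ( F] ptr=3 lookahead=) remaining=[) + num ) $]
Step 5: reduce T->F. Stack=[( ( T] ptr=3 lookahead=) remaining=[) + num ) $]
Step 6: reduce E->T. Stack=[( ( E] ptr=3 lookahead=) remaining=[) + num ) $]
Step 7: shift ). Stack=[( ( E )] ptr=4 lookahead=+ remaining=[+ num ) $]
Step 8: reduce F->( E ). Stack=[( F] ptr=4 lookahead=+ remaining=[+ num ) $]
Step 9: reduce T->F. Stack=[( T] ptr=4 lookahead=+ remaining=[+ num ) $]
Step 10: reduce E->T. Stack=[( E] ptr=4 lookahead=+ remaining=[+ num ) $]
Step 11: shift +. Stack=[( E +] ptr=5 lookahead=num remaining=[num ) $]
Step 12: shift num. Stack=[( E + num] ptr=6 lookahead=) remaining=[) $]
Step 13: reduce F->num. Stack=[( E + F] ptr=6 lookahead=) remaining=[) $]
Step 14: reduce T->F. Stack=[( E + T] ptr=6 lookahead=) remaining=[) $]
Step 15: reduce E->E + T. Stack=[( E] ptr=6 lookahead=) remaining=[) $]
Step 16: shift ). Stack=[( E )] ptr=7 lookahead=$ remaining=[$]
Step 17: reduce F->( E ). Stack=[F] ptr=7 lookahead=$ remaining=[$]
Step 18: reduce T->F. Stack=[T] ptr=7 lookahead=$ remaining=[$]
Step 19: reduce E->T. Stack=[E] ptr=7 lookahead=$ remaining=[$]
Step 20: accept. Stack=[E] ptr=7 lookahead=$ remaining=[$]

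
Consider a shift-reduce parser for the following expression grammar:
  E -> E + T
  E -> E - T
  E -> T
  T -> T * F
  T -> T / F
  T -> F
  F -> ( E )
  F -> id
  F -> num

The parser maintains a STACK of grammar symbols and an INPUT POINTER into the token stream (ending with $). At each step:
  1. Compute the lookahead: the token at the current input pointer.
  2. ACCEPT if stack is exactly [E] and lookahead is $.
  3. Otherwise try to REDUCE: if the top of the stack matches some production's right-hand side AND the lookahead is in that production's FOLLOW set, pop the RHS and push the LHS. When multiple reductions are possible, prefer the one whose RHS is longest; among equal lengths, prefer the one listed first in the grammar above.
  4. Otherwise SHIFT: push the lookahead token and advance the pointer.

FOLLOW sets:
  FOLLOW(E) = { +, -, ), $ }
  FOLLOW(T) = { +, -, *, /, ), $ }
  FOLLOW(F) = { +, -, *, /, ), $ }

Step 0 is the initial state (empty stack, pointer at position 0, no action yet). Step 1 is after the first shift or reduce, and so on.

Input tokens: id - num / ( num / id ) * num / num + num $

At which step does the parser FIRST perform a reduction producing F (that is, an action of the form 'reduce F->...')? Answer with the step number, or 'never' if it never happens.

Answer: 2

Derivation:
Step 1: shift id. Stack=[id] ptr=1 lookahead=- remaining=[- num / ( num / id ) * num / num + num $]
Step 2: reduce F->id. Stack=[F] ptr=1 lookahead=- remaining=[- num / ( num / id ) * num / num + num $]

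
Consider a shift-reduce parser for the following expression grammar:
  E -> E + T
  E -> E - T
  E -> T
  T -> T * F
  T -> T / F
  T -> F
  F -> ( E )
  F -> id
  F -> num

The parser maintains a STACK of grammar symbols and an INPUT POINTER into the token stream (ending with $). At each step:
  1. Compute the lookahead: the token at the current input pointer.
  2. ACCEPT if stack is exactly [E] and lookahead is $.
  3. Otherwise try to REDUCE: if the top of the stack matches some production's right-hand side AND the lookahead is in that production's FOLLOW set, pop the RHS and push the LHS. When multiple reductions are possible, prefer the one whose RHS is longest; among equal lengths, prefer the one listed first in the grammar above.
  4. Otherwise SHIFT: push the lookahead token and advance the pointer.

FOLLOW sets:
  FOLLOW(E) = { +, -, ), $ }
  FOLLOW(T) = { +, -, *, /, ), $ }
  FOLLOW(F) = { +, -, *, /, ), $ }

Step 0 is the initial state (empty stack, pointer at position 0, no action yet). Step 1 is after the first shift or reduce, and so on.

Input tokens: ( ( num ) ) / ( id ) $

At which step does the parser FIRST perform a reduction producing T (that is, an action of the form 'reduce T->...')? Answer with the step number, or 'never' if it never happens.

Answer: 5

Derivation:
Step 1: shift (. Stack=[(] ptr=1 lookahead=( remaining=[( num ) ) / ( id ) $]
Step 2: shift (. Stack=[( (] ptr=2 lookahead=num remaining=[num ) ) / ( id ) $]
Step 3: shift num. Stack=[( ( num] ptr=3 lookahead=) remaining=[) ) / ( id ) $]
Step 4: reduce F->num. Stack=[( ( F] ptr=3 lookahead=) remaining=[) ) / ( id ) $]
Step 5: reduce T->F. Stack=[( ( T] ptr=3 lookahead=) remaining=[) ) / ( id ) $]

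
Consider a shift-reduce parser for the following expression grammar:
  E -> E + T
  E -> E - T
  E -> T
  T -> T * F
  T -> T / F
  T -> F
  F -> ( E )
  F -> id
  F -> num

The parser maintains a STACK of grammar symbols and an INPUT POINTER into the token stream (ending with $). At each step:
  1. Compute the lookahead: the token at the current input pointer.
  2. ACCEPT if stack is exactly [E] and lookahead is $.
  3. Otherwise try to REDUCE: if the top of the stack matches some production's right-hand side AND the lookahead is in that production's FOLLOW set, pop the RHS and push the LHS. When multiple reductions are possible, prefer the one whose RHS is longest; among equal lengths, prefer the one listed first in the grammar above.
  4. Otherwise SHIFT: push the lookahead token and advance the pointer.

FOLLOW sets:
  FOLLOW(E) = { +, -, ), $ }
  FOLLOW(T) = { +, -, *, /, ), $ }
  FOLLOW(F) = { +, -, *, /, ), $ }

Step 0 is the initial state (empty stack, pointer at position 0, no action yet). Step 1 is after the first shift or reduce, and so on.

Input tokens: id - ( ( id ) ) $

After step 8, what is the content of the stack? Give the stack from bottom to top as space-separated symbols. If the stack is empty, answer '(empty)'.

Answer: E - ( ( id

Derivation:
Step 1: shift id. Stack=[id] ptr=1 lookahead=- remaining=[- ( ( id ) ) $]
Step 2: reduce F->id. Stack=[F] ptr=1 lookahead=- remaining=[- ( ( id ) ) $]
Step 3: reduce T->F. Stack=[T] ptr=1 lookahead=- remaining=[- ( ( id ) ) $]
Step 4: reduce E->T. Stack=[E] ptr=1 lookahead=- remaining=[- ( ( id ) ) $]
Step 5: shift -. Stack=[E -] ptr=2 lookahead=( remaining=[( ( id ) ) $]
Step 6: shift (. Stack=[E - (] ptr=3 lookahead=( remaining=[( id ) ) $]
Step 7: shift (. Stack=[E - ( (] ptr=4 lookahead=id remaining=[id ) ) $]
Step 8: shift id. Stack=[E - ( ( id] ptr=5 lookahead=) remaining=[) ) $]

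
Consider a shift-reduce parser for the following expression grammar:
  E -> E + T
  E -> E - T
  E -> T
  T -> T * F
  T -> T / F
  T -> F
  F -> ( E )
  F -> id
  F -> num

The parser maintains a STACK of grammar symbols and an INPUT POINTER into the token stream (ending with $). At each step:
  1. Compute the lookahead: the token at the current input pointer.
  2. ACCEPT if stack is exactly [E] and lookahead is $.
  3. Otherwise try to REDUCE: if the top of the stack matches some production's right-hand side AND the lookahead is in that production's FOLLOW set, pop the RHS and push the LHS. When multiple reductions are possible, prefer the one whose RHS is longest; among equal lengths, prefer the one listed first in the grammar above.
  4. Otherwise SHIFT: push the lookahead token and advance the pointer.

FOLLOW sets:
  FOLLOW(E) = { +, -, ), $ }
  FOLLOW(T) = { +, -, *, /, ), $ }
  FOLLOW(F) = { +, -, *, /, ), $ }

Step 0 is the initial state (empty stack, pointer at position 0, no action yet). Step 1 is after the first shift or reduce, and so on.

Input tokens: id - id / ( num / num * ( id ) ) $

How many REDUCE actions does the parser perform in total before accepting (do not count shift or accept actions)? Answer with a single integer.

Step 1: shift id. Stack=[id] ptr=1 lookahead=- remaining=[- id / ( num / num * ( id ) ) $]
Step 2: reduce F->id. Stack=[F] ptr=1 lookahead=- remaining=[- id / ( num / num * ( id ) ) $]
Step 3: reduce T->F. Stack=[T] ptr=1 lookahead=- remaining=[- id / ( num / num * ( id ) ) $]
Step 4: reduce E->T. Stack=[E] ptr=1 lookahead=- remaining=[- id / ( num / num * ( id ) ) $]
Step 5: shift -. Stack=[E -] ptr=2 lookahead=id remaining=[id / ( num / num * ( id ) ) $]
Step 6: shift id. Stack=[E - id] ptr=3 lookahead=/ remaining=[/ ( num / num * ( id ) ) $]
Step 7: reduce F->id. Stack=[E - F] ptr=3 lookahead=/ remaining=[/ ( num / num * ( id ) ) $]
Step 8: reduce T->F. Stack=[E - T] ptr=3 lookahead=/ remaining=[/ ( num / num * ( id ) ) $]
Step 9: shift /. Stack=[E - T /] ptr=4 lookahead=( remaining=[( num / num * ( id ) ) $]
Step 10: shift (. Stack=[E - T / (] ptr=5 lookahead=num remaining=[num / num * ( id ) ) $]
Step 11: shift num. Stack=[E - T / ( num] ptr=6 lookahead=/ remaining=[/ num * ( id ) ) $]
Step 12: reduce F->num. Stack=[E - T / ( F] ptr=6 lookahead=/ remaining=[/ num * ( id ) ) $]
Step 13: reduce T->F. Stack=[E - T / ( T] ptr=6 lookahead=/ remaining=[/ num * ( id ) ) $]
Step 14: shift /. Stack=[E - T / ( T /] ptr=7 lookahead=num remaining=[num * ( id ) ) $]
Step 15: shift num. Stack=[E - T / ( T / num] ptr=8 lookahead=* remaining=[* ( id ) ) $]
Step 16: reduce F->num. Stack=[E - T / ( T / F] ptr=8 lookahead=* remaining=[* ( id ) ) $]
Step 17: reduce T->T / F. Stack=[E - T / ( T] ptr=8 lookahead=* remaining=[* ( id ) ) $]
Step 18: shift *. Stack=[E - T / ( T *] ptr=9 lookahead=( remaining=[( id ) ) $]
Step 19: shift (. Stack=[E - T / ( T * (] ptr=10 lookahead=id remaining=[id ) ) $]
Step 20: shift id. Stack=[E - T / ( T * ( id] ptr=11 lookahead=) remaining=[) ) $]
Step 21: reduce F->id. Stack=[E - T / ( T * ( F] ptr=11 lookahead=) remaining=[) ) $]
Step 22: reduce T->F. Stack=[E - T / ( T * ( T] ptr=11 lookahead=) remaining=[) ) $]
Step 23: reduce E->T. Stack=[E - T / ( T * ( E] ptr=11 lookahead=) remaining=[) ) $]
Step 24: shift ). Stack=[E - T / ( T * ( E )] ptr=12 lookahead=) remaining=[) $]
Step 25: reduce F->( E ). Stack=[E - T / ( T * F] ptr=12 lookahead=) remaining=[) $]
Step 26: reduce T->T * F. Stack=[E - T / ( T] ptr=12 lookahead=) remaining=[) $]
Step 27: reduce E->T. Stack=[E - T / ( E] ptr=12 lookahead=) remaining=[) $]
Step 28: shift ). Stack=[E - T / ( E )] ptr=13 lookahead=$ remaining=[$]
Step 29: reduce F->( E ). Stack=[E - T / F] ptr=13 lookahead=$ remaining=[$]
Step 30: reduce T->T / F. Stack=[E - T] ptr=13 lookahead=$ remaining=[$]
Step 31: reduce E->E - T. Stack=[E] ptr=13 lookahead=$ remaining=[$]
Step 32: accept. Stack=[E] ptr=13 lookahead=$ remaining=[$]

Answer: 18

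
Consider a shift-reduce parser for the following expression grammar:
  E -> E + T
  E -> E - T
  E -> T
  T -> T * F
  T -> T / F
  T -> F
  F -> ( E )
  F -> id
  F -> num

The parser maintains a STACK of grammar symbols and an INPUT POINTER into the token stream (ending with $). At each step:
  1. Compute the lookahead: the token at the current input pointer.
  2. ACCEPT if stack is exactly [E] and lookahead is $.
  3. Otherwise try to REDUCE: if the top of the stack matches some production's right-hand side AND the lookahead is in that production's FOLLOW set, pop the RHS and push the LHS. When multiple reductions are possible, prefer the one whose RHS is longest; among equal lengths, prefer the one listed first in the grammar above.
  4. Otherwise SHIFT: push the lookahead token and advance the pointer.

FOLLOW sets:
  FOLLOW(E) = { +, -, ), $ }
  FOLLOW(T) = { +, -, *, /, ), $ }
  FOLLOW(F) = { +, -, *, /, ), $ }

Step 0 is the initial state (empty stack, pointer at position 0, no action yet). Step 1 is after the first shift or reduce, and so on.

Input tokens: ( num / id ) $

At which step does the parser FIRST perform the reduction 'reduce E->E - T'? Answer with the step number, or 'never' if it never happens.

Step 1: shift (. Stack=[(] ptr=1 lookahead=num remaining=[num / id ) $]
Step 2: shift num. Stack=[( num] ptr=2 lookahead=/ remaining=[/ id ) $]
Step 3: reduce F->num. Stack=[( F] ptr=2 lookahead=/ remaining=[/ id ) $]
Step 4: reduce T->F. Stack=[( T] ptr=2 lookahead=/ remaining=[/ id ) $]
Step 5: shift /. Stack=[( T /] ptr=3 lookahead=id remaining=[id ) $]
Step 6: shift id. Stack=[( T / id] ptr=4 lookahead=) remaining=[) $]
Step 7: reduce F->id. Stack=[( T / F] ptr=4 lookahead=) remaining=[) $]
Step 8: reduce T->T / F. Stack=[( T] ptr=4 lookahead=) remaining=[) $]
Step 9: reduce E->T. Stack=[( E] ptr=4 lookahead=) remaining=[) $]
Step 10: shift ). Stack=[( E )] ptr=5 lookahead=$ remaining=[$]
Step 11: reduce F->( E ). Stack=[F] ptr=5 lookahead=$ remaining=[$]
Step 12: reduce T->F. Stack=[T] ptr=5 lookahead=$ remaining=[$]
Step 13: reduce E->T. Stack=[E] ptr=5 lookahead=$ remaining=[$]
Step 14: accept. Stack=[E] ptr=5 lookahead=$ remaining=[$]

Answer: never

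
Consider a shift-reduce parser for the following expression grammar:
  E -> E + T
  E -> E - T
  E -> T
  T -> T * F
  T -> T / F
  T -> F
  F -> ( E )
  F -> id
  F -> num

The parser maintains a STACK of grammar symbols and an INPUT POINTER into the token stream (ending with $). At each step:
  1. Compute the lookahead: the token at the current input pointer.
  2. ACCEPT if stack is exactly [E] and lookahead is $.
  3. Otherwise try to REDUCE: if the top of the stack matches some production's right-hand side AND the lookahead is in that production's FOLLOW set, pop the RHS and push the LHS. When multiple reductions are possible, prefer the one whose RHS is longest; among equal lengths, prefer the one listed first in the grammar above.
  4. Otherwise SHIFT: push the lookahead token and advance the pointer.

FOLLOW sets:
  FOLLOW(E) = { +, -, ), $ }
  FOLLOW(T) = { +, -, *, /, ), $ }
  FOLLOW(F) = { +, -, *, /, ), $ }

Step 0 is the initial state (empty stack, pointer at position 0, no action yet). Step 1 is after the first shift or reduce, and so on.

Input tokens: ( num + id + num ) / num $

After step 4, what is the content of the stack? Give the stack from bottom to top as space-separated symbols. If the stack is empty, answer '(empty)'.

Step 1: shift (. Stack=[(] ptr=1 lookahead=num remaining=[num + id + num ) / num $]
Step 2: shift num. Stack=[( num] ptr=2 lookahead=+ remaining=[+ id + num ) / num $]
Step 3: reduce F->num. Stack=[( F] ptr=2 lookahead=+ remaining=[+ id + num ) / num $]
Step 4: reduce T->F. Stack=[( T] ptr=2 lookahead=+ remaining=[+ id + num ) / num $]

Answer: ( T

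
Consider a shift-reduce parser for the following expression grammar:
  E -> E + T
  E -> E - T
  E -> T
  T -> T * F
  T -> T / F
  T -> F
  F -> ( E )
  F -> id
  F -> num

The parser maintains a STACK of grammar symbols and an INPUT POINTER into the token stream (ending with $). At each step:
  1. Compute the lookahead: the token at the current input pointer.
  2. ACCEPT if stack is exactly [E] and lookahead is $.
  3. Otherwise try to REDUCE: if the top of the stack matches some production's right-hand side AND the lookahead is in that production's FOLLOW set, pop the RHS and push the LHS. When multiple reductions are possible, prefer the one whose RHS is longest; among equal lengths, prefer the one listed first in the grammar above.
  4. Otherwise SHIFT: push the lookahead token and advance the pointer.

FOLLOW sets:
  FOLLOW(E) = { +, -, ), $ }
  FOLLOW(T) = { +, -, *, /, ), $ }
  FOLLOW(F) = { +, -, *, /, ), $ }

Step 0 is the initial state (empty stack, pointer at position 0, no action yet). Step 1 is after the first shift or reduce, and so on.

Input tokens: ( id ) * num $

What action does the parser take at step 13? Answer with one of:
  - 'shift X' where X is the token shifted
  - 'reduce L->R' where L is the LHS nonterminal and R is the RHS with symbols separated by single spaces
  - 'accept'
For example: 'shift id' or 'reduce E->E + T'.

Step 1: shift (. Stack=[(] ptr=1 lookahead=id remaining=[id ) * num $]
Step 2: shift id. Stack=[( id] ptr=2 lookahead=) remaining=[) * num $]
Step 3: reduce F->id. Stack=[( F] ptr=2 lookahead=) remaining=[) * num $]
Step 4: reduce T->F. Stack=[( T] ptr=2 lookahead=) remaining=[) * num $]
Step 5: reduce E->T. Stack=[( E] ptr=2 lookahead=) remaining=[) * num $]
Step 6: shift ). Stack=[( E )] ptr=3 lookahead=* remaining=[* num $]
Step 7: reduce F->( E ). Stack=[F] ptr=3 lookahead=* remaining=[* num $]
Step 8: reduce T->F. Stack=[T] ptr=3 lookahead=* remaining=[* num $]
Step 9: shift *. Stack=[T *] ptr=4 lookahead=num remaining=[num $]
Step 10: shift num. Stack=[T * num] ptr=5 lookahead=$ remaining=[$]
Step 11: reduce F->num. Stack=[T * F] ptr=5 lookahead=$ remaining=[$]
Step 12: reduce T->T * F. Stack=[T] ptr=5 lookahead=$ remaining=[$]
Step 13: reduce E->T. Stack=[E] ptr=5 lookahead=$ remaining=[$]

Answer: reduce E->T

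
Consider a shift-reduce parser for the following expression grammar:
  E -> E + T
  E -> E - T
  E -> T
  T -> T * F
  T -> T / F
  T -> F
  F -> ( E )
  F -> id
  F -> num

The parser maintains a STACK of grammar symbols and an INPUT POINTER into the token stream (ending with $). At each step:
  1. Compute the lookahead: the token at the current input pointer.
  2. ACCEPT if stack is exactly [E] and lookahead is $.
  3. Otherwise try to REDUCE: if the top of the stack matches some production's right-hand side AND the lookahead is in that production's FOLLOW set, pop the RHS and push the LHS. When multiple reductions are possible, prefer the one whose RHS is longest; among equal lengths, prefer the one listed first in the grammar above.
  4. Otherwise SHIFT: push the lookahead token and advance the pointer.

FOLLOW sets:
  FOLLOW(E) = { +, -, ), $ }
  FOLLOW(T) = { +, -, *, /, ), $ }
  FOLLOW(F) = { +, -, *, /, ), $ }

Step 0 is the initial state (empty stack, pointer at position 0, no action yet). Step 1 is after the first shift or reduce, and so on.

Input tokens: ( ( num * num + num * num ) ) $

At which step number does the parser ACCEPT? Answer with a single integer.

Step 1: shift (. Stack=[(] ptr=1 lookahead=( remaining=[( num * num + num * num ) ) $]
Step 2: shift (. Stack=[( (] ptr=2 lookahead=num remaining=[num * num + num * num ) ) $]
Step 3: shift num. Stack=[( ( num] ptr=3 lookahead=* remaining=[* num + num * num ) ) $]
Step 4: reduce F->num. Stack=[( ( F] ptr=3 lookahead=* remaining=[* num + num * num ) ) $]
Step 5: reduce T->F. Stack=[( ( T] ptr=3 lookahead=* remaining=[* num + num * num ) ) $]
Step 6: shift *. Stack=[( ( T *] ptr=4 lookahead=num remaining=[num + num * num ) ) $]
Step 7: shift num. Stack=[( ( T * num] ptr=5 lookahead=+ remaining=[+ num * num ) ) $]
Step 8: reduce F->num. Stack=[( ( T * F] ptr=5 lookahead=+ remaining=[+ num * num ) ) $]
Step 9: reduce T->T * F. Stack=[( ( T] ptr=5 lookahead=+ remaining=[+ num * num ) ) $]
Step 10: reduce E->T. Stack=[( ( E] ptr=5 lookahead=+ remaining=[+ num * num ) ) $]
Step 11: shift +. Stack=[( ( E +] ptr=6 lookahead=num remaining=[num * num ) ) $]
Step 12: shift num. Stack=[( ( E + num] ptr=7 lookahead=* remaining=[* num ) ) $]
Step 13: reduce F->num. Stack=[( ( E + F] ptr=7 lookahead=* remaining=[* num ) ) $]
Step 14: reduce T->F. Stack=[( ( E + T] ptr=7 lookahead=* remaining=[* num ) ) $]
Step 15: shift *. Stack=[( ( E + T *] ptr=8 lookahead=num remaining=[num ) ) $]
Step 16: shift num. Stack=[( ( E + T * num] ptr=9 lookahead=) remaining=[) ) $]
Step 17: reduce F->num. Stack=[( ( E + T * F] ptr=9 lookahead=) remaining=[) ) $]
Step 18: reduce T->T * F. Stack=[( ( E + T] ptr=9 lookahead=) remaining=[) ) $]
Step 19: reduce E->E + T. Stack=[( ( E] ptr=9 lookahead=) remaining=[) ) $]
Step 20: shift ). Stack=[( ( E )] ptr=10 lookahead=) remaining=[) $]
Step 21: reduce F->( E ). Stack=[( F] ptr=10 lookahead=) remaining=[) $]
Step 22: reduce T->F. Stack=[( T] ptr=10 lookahead=) remaining=[) $]
Step 23: reduce E->T. Stack=[( E] ptr=10 lookahead=) remaining=[) $]
Step 24: shift ). Stack=[( E )] ptr=11 lookahead=$ remaining=[$]
Step 25: reduce F->( E ). Stack=[F] ptr=11 lookahead=$ remaining=[$]
Step 26: reduce T->F. Stack=[T] ptr=11 lookahead=$ remaining=[$]
Step 27: reduce E->T. Stack=[E] ptr=11 lookahead=$ remaining=[$]
Step 28: accept. Stack=[E] ptr=11 lookahead=$ remaining=[$]

Answer: 28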